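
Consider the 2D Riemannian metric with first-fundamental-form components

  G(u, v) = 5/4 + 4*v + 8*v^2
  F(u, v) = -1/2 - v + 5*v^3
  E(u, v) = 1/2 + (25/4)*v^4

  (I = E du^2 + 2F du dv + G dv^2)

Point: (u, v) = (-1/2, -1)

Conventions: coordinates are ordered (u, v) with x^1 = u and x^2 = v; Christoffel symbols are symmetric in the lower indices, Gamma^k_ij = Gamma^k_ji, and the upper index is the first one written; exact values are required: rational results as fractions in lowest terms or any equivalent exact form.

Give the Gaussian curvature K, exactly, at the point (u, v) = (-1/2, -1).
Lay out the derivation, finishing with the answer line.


E = 27/4, F = -9/2, G = 21/4, EG - F^2 = 243/16 at the point
E_u = 0, E_v = -25, F_u = 0, F_v = 14, G_u = 0, G_v = -12
E_vv = 75, F_uv = 0, G_uu = 0
Evaluate Brioschi's two determinant matrices M1, M2 and divide by (EG - F^2)^2.
M1 = [[-E_vv/2 + F_uv - G_uu/2, E_u/2, F_u - E_v/2], [F_v - G_u/2, E, F], [G_v/2, F, G]] = [[-75/2, 0, 25/2], [14, 27/4, -9/2], [-6, -9/2, 21/4]]; det M1 = -27225/32
M2 = [[0, E_v/2, G_u/2], [E_v/2, E, F], [G_u/2, F, G]] = [[0, -25/2, 0], [-25/2, 27/4, -9/2], [0, -9/2, 21/4]]; det M2 = -13125/16
det M1 - det M2 = -975/32; K = -975/32 / (243/16)^2 = -2600/19683

Answer: K = -2600/19683


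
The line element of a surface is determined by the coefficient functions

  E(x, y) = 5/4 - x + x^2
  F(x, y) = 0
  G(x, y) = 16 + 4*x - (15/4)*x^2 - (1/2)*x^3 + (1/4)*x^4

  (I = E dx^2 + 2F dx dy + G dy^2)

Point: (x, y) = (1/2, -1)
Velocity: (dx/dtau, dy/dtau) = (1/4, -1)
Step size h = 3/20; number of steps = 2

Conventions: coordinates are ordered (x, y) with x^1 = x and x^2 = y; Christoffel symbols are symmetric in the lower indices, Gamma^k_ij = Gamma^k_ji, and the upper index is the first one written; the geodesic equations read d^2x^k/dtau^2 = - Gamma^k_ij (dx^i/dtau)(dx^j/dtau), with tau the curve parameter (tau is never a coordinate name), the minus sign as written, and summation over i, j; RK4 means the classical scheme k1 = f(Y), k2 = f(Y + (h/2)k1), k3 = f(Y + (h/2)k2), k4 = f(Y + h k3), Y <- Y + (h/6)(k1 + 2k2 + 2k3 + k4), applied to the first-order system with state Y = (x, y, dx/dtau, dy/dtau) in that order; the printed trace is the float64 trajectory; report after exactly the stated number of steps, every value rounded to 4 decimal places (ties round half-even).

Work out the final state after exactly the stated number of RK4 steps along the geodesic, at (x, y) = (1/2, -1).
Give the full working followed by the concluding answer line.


f(Y) = (dx/dtau, dy/dtau, -Gamma^x_ij Y'^i Y'^j, -Gamma^y_ij Y'^i Y'^j) with the Gammas evaluated at the stage position; h = 0.150000; intermediate values shown to 6 dp
step 0: x = 0.5000, y = -1.0000, dx/dtau = 0.2500, dy/dtau = -1.0000
step 1:
  k1: at (x, y) = (0.500000, -1.000000), (dx/dtau, dy/dtau) = (0.250000, -1.000000); Gamma_xxx = 0.000000, Gamma_xxy = 0.000000, Gamma_xyy = 0.000000, Gamma_yxx = 0.000000, Gamma_yxy = 0.000000, Gamma_yyy = 0.000000; k1 = (0.250000, -1.000000, 0.000000, 0.000000)
  k2: at (x, y) = (0.518750, -1.075000), (dx/dtau, dy/dtau) = (0.250000, -1.000000); Gamma_xxx = 0.018743, Gamma_xxy = 0.000000, Gamma_xyy = 0.077313, Gamma_yxx = 0.000000, Gamma_yxy = -0.004546, Gamma_yyy = 0.000000; k2 = (0.250000, -1.000000, -0.078485, -0.002273)
  k3: at (x, y) = (0.518750, -1.075000), (dx/dtau, dy/dtau) = (0.244114, -1.000170); Gamma_xxx = 0.018743, Gamma_xxy = 0.000000, Gamma_xyy = 0.077313, Gamma_yxx = 0.000000, Gamma_yxy = -0.004546, Gamma_yyy = 0.000000; k3 = (0.244114, -1.000170, -0.078457, -0.002220)
  k4: at (x, y) = (0.536617, -1.150026), (dx/dtau, dy/dtau) = (0.238232, -1.000333); Gamma_xxx = 0.036568, Gamma_xxy = 0.000000, Gamma_xyy = 0.150819, Gamma_yxx = 0.000000, Gamma_yxy = -0.008878, Gamma_yyy = 0.000000; k4 = (0.238232, -1.000333, -0.152994, -0.004232)
  Y <- Y + (h/6)(k1 + 2k2 + 2k3 + k4): x = 0.5369, y = -1.1500, dx/dtau = 0.2383, dy/dtau = -1.0003
step 2:
  k1: at (x, y) = (0.536911, -1.150017), (dx/dtau, dy/dtau) = (0.238328, -1.000330); Gamma_xxx = 0.036861, Gamma_xxy = 0.000000, Gamma_xyy = 0.152028, Gamma_yxx = 0.000000, Gamma_yxy = -0.008950, Gamma_yyy = 0.000000; k1 = (0.238328, -1.000330, -0.154222, -0.004267)
  k2: at (x, y) = (0.554786, -1.225042), (dx/dtau, dy/dtau) = (0.226761, -1.000650); Gamma_xxx = 0.054622, Gamma_xxy = 0.000000, Gamma_xyy = 0.225234, Gamma_yxx = 0.000000, Gamma_yxy = -0.013286, Gamma_yyy = 0.000000; k2 = (0.226761, -1.000650, -0.228336, -0.006030)
  k3: at (x, y) = (0.553919, -1.225066), (dx/dtau, dy/dtau) = (0.221203, -1.000783); Gamma_xxx = 0.053762, Gamma_xxy = 0.000000, Gamma_xyy = 0.221691, Gamma_yxx = 0.000000, Gamma_yxy = -0.013076, Gamma_yyy = 0.000000; k3 = (0.221203, -1.000783, -0.224669, -0.005789)
  k4: at (x, y) = (0.570092, -1.300134), (dx/dtau, dy/dtau) = (0.204628, -1.001199); Gamma_xxx = 0.069749, Gamma_xxy = 0.000000, Gamma_xyy = 0.287544, Gamma_yxx = 0.000000, Gamma_yxy = -0.017002, Gamma_yyy = 0.000000; k4 = (0.204628, -1.001199, -0.291155, -0.006967)
  Y <- Y + (h/6)(k1 + 2k2 + 2k3 + k4): x = 0.5704, y = -1.3001, dx/dtau = 0.2045, dy/dtau = -1.0012

Answer: x = 0.5704, y = -1.3001, dx/dtau = 0.2045, dy/dtau = -1.0012


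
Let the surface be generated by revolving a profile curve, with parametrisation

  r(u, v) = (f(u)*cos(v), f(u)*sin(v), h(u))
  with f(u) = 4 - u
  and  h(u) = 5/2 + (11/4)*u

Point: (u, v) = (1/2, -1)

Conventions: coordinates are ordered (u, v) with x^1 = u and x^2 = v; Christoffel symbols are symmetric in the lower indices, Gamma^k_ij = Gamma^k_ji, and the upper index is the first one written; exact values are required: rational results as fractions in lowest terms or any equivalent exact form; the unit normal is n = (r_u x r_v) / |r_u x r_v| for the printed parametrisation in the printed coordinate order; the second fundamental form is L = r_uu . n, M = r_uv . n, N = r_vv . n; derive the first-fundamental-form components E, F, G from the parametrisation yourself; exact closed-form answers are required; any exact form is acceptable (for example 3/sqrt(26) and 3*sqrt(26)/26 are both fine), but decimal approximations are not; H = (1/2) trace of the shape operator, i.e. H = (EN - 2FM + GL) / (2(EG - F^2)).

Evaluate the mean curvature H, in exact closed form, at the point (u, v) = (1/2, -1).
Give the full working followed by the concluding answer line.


f = 7/2, f' = -1, f'' = 0, h' = 11/4, h'' = 0
E = 137/16, F = 0, G = 49/4; answer radicand W^2 = 137/16
unnormalised second-form numerators: l = 0, m = 0, n = 77/8; L = l/sqrt(137/16), and similarly M = m/sqrt(W^2), N = n/sqrt(W^2)
H = (E*n - 2*F*m + G*l) / (2*(EG - F^2)*sqrt(W^2)); E*n - 2*F*m + G*l = 10549/128, EG - F^2 = 6713/64, so H = (11/28)/sqrt(137/16)

Answer: H = 11*sqrt(137)/959


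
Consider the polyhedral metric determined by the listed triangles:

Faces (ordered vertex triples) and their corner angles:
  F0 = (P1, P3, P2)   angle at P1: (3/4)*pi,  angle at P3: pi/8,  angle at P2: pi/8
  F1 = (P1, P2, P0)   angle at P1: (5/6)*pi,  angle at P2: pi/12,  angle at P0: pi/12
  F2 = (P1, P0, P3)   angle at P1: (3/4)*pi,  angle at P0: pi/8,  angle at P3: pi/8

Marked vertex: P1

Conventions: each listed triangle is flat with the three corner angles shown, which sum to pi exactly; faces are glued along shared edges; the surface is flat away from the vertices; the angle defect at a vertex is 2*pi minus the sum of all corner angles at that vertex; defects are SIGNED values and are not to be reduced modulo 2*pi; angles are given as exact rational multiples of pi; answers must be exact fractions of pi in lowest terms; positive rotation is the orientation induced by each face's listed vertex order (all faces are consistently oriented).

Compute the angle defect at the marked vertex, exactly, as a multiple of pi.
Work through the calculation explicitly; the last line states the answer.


Sum of corner angles at P1: (7/3)*pi
defect = 2*pi - (7/3)*pi

Answer: defect(P1) = -pi/3


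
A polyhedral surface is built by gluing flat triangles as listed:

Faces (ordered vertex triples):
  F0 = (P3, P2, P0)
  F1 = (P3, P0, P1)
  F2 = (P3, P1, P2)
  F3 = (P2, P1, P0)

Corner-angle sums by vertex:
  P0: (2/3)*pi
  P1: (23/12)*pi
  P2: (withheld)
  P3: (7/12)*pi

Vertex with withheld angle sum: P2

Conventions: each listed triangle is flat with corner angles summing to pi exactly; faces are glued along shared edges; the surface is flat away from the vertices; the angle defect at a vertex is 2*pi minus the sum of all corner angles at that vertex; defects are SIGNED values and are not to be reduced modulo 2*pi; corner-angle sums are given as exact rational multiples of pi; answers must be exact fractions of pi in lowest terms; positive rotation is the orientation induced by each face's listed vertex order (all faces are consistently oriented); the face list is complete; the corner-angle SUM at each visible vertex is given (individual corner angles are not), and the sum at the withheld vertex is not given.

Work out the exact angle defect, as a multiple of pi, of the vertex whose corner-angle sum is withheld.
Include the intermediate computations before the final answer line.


V = 4, E = 6, F = 4; chi = V - E + F = 2
Gauss-Bonnet: total defect = 2*pi*chi = 4*pi; visible defects sum to (17/6)*pi

Answer: defect(P2) = (7/6)*pi


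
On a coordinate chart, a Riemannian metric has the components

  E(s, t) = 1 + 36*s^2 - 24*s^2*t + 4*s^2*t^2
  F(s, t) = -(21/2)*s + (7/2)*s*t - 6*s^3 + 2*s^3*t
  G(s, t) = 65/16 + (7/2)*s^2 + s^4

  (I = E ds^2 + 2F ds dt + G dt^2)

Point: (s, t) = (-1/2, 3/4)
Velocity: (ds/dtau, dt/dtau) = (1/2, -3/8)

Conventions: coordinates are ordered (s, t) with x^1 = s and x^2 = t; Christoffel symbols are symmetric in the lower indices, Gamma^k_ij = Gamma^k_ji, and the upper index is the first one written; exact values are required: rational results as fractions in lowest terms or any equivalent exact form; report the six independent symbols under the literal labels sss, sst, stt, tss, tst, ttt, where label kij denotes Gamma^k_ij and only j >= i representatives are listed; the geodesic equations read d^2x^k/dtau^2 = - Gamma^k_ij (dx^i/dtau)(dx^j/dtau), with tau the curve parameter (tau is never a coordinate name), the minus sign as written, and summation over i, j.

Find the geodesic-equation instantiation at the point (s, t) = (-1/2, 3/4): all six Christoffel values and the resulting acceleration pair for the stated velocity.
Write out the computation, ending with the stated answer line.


E = 97/16, F = 9/2, G = 5 at the point
E_s = -81/4, E_t = -9/2, F_s = -45/4, F_t = -2, G_s = -4, G_t = 0
EG - F^2 = 161/16;  g^inv = (16/161) * [[5, -9/2], [-9/2, 97/16]]
first-kind symbols [ij,l] = (1/2)(d_i g_jl + d_j g_il - d_l g_ij): [ss,s] = E_s/2 = -81/8, [ss,t] = F_s - E_t/2 = -9, [st,s] = E_t/2 = -9/4, [st,t] = G_s/2 = -2, [tt,s] = F_t - G_s/2 = 0, [tt,t] = G_t/2 = 0
Gamma^s_ij = (G*[ij,s] - F*[ij,t])/(EG - F^2), Gamma^t_ij = (E*[ij,t] - F*[ij,s])/(EG - F^2)
Gamma_sss = -162/161, Gamma_sst = -36/161, Gamma_stt = 0, Gamma_tss = -144/161, Gamma_tst = -32/161, Gamma_ttt = 0
d^2s/dtau^2 = -(Gamma_sss*(1/2)^2 + 2*Gamma_sst*(1/2)*(-3/8) + Gamma_stt*(-3/8)^2) = 27/161
d^2t/dtau^2 = -(Gamma_tss*(1/2)^2 + 2*Gamma_tst*(1/2)*(-3/8) + Gamma_ttt*(-3/8)^2) = 24/161

Answer: Gamma_sss = -162/161, Gamma_sst = -36/161, Gamma_stt = 0, Gamma_tss = -144/161, Gamma_tst = -32/161, Gamma_ttt = 0; accelerations (d^2s/dtau^2, d^2t/dtau^2) = (27/161, 24/161)


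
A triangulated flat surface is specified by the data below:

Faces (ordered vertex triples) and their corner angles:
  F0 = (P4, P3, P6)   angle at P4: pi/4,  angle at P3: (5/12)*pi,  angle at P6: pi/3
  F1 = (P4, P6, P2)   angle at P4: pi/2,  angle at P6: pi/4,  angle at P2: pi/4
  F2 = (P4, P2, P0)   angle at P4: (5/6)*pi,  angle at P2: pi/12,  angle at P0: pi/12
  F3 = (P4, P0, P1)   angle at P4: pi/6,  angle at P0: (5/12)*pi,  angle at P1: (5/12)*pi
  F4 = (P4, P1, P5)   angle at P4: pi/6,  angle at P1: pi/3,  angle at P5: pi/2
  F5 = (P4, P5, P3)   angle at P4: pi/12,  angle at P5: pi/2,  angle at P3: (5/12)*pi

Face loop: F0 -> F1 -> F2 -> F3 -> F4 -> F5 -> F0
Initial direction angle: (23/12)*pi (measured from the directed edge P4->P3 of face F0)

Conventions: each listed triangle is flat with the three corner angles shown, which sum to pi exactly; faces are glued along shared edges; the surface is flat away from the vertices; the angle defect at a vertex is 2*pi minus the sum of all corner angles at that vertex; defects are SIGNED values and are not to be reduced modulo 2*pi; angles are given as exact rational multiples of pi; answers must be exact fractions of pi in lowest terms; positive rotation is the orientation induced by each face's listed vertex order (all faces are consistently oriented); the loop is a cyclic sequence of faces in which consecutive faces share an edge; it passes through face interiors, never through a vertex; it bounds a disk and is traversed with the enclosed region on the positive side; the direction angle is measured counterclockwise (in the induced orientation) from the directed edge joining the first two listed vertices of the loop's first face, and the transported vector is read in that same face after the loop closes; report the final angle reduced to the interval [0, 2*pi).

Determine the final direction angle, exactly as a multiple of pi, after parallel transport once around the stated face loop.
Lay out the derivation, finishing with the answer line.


enclosed vertex P4: corner angles sum to 2*pi, defect = 2*pi - 2*pi = 0
the rotation equals the total enclosed defect, so the final angle is initial + defects (mod 2*pi)
final angle = (23/12)*pi + 0 = (23/12)*pi (mod 2*pi)

Answer: final direction angle = (23/12)*pi


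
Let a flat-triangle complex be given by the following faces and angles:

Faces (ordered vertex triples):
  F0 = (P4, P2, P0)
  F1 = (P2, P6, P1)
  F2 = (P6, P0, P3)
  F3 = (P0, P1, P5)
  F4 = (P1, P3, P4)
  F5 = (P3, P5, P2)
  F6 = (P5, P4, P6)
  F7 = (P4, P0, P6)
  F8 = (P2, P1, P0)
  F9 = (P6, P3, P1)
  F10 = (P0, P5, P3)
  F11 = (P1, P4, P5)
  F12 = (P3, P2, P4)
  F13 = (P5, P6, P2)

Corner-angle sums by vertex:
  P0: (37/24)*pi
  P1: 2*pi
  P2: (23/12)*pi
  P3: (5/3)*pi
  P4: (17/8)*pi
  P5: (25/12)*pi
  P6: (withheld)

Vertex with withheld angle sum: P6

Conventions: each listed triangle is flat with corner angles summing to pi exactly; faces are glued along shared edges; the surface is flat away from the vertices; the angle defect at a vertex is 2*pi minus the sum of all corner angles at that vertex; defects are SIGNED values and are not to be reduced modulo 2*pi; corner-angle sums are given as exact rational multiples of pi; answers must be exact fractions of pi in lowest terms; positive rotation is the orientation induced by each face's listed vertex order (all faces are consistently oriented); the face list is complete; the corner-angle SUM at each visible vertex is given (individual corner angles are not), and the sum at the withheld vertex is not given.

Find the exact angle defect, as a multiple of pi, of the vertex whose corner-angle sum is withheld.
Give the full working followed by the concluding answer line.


V = 7, E = 21, F = 14; chi = V - E + F = 0
Gauss-Bonnet: total defect = 2*pi*chi = 0; visible defects sum to (2/3)*pi

Answer: defect(P6) = (-2/3)*pi


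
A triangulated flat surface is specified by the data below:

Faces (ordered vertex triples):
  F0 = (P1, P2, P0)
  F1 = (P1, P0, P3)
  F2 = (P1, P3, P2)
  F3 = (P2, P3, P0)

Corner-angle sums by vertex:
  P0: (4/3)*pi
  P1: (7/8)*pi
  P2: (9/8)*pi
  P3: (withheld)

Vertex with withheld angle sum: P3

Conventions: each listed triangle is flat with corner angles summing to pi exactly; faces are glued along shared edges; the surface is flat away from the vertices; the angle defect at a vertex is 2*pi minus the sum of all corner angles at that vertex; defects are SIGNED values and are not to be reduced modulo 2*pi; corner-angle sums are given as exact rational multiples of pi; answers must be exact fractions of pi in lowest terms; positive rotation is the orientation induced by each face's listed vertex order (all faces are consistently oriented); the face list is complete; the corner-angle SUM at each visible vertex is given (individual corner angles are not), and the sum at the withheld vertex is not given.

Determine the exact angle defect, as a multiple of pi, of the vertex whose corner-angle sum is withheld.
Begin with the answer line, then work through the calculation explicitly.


Answer: defect(P3) = (4/3)*pi

V = 4, E = 6, F = 4; chi = V - E + F = 2
Gauss-Bonnet: total defect = 2*pi*chi = 4*pi; visible defects sum to (8/3)*pi


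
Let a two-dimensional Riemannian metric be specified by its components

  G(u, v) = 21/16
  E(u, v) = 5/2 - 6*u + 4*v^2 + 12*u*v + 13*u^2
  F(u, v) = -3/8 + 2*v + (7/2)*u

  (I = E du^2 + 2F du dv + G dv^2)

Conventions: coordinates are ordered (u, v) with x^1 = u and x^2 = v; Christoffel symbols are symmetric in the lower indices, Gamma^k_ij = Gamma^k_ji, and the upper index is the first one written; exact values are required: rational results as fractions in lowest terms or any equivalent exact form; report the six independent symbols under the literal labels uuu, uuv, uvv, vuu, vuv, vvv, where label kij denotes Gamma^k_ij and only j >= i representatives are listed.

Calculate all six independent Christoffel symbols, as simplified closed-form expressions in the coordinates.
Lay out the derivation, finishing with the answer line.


E = 5/2 - 6*u + 4*v^2 + 12*u*v + 13*u^2; F = -3/8 + 2*v + (7/2)*u; G = 21/16
Gamma^k_ij = (1/2) g^{kl} (d_i g_jl + d_j g_il - d_l g_ij), with g^inv = (1/(EG-F^2)) [[G, -F], [-F, E]]
first partials: E_u = -6 + 12*v + 26*u, E_v = 8*v + 12*u, F_u = 7/2, F_v = 2, G_u = 0, G_v = 0
D = EG - F^2 = 201/64 + (3/2)*v - (21/4)*u + (5/4)*v^2 + (7/4)*u*v + (77/16)*u^2
expanded: Gamma^u_uu = (G E_u - 2F F_u + F E_v)/(2D), Gamma^u_uv = (G E_v - F G_u)/(2D), Gamma^u_vv = (2G F_v - G G_u - F G_v)/(2D), Gamma^v_uu = (2E F_u - E E_v - F E_u)/(2D), Gamma^v_uv = (E G_u - F E_v)/(2D), Gamma^v_vv = (E G_v - 2F F_v + F G_u)/(2D); substitute and cancel common factors

Answer: Gamma_uuu = (1344*u^2 + 1664*u*v + 164*u + 512*v^2 - 40*v - 168)/(308*u^2 + 112*u*v - 336*u + 80*v^2 + 96*v + 201), Gamma_uuv = (504*u + 336*v)/(308*u^2 + 112*u*v - 336*u + 80*v^2 + 96*v + 201), Gamma_uvv = 168/(308*u^2 + 112*u*v - 336*u + 80*v^2 + 96*v + 201), Gamma_vuu = (-4992*u^3 - 7936*u^2*v + 2304*u^2 - 4608*u*v^2 + 1216*u*v - 1320*u - 1024*v^3 + 128*v^2 - 112*v + 488)/(308*u^2 + 112*u*v - 336*u + 80*v^2 + 96*v + 201), Gamma_vuv = (-1344*u^2 - 1664*u*v + 144*u - 512*v^2 + 96*v)/(308*u^2 + 112*u*v - 336*u + 80*v^2 + 96*v + 201), Gamma_vvv = (-448*u - 256*v + 48)/(308*u^2 + 112*u*v - 336*u + 80*v^2 + 96*v + 201)


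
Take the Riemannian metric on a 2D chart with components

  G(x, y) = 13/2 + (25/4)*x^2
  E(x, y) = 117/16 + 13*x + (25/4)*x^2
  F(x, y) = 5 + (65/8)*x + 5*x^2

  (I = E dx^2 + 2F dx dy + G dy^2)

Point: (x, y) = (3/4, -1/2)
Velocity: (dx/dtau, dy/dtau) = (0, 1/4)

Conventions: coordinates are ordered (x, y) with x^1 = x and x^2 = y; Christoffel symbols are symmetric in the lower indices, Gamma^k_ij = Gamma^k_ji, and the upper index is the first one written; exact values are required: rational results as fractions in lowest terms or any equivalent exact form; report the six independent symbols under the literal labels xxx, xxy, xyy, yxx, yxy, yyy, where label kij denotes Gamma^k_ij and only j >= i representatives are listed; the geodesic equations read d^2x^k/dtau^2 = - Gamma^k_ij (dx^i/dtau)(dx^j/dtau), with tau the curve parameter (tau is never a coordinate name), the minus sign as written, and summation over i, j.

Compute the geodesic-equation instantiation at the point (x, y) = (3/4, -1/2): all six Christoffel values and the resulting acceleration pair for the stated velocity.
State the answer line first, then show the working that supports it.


Answer: Gamma_xxx = -431044/52097, Gamma_xxy = -267000/52097, Gamma_xyy = -192300/52097, Gamma_yxx = 679760/52097, Gamma_yxy = 395100/52097, Gamma_yyy = 267000/52097; accelerations (d^2x/dtau^2, d^2y/dtau^2) = (48075/208388, -33375/104194)

E = 1317/64, F = 445/32, G = 641/64 at the point
E_x = 179/8, E_y = 0, F_x = 125/8, F_y = 0, G_x = 75/8, G_y = 0
EG - F^2 = 52097/4096;  g^inv = (4096/52097) * [[641/64, -445/32], [-445/32, 1317/64]]
first-kind symbols [ij,l] = (1/2)(d_i g_jl + d_j g_il - d_l g_ij): [xx,x] = E_x/2 = 179/16, [xx,y] = F_x - E_y/2 = 125/8, [xy,x] = E_y/2 = 0, [xy,y] = G_x/2 = 75/16, [yy,x] = F_y - G_x/2 = -75/16, [yy,y] = G_y/2 = 0
Gamma^x_ij = (G*[ij,x] - F*[ij,y])/(EG - F^2), Gamma^y_ij = (E*[ij,y] - F*[ij,x])/(EG - F^2)
Gamma_xxx = -431044/52097, Gamma_xxy = -267000/52097, Gamma_xyy = -192300/52097, Gamma_yxx = 679760/52097, Gamma_yxy = 395100/52097, Gamma_yyy = 267000/52097
d^2x/dtau^2 = -(Gamma_xxx*(0)^2 + 2*Gamma_xxy*(0)*(1/4) + Gamma_xyy*(1/4)^2) = 48075/208388
d^2y/dtau^2 = -(Gamma_yxx*(0)^2 + 2*Gamma_yxy*(0)*(1/4) + Gamma_yyy*(1/4)^2) = -33375/104194


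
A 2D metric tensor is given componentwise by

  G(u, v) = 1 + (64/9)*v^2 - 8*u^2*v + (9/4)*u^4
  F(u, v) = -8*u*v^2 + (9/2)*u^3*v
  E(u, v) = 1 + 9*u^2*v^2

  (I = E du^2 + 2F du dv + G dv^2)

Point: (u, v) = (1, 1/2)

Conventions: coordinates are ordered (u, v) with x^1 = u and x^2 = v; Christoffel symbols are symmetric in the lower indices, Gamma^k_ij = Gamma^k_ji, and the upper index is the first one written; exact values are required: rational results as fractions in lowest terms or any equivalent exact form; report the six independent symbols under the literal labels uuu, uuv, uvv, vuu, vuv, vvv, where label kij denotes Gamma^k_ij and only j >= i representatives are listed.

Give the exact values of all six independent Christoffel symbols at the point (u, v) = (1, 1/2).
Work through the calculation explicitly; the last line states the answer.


E = 13/4, F = 1/4, G = 37/36 at the point
E_u = 9/2, E_v = 9, F_u = 19/4, F_v = -7/2, G_u = 1, G_v = -8/9
EG - F^2 = 59/18;  g^inv = (18/59) * [[37/36, -1/4], [-1/4, 13/4]]
first-kind symbols [ij,l] = (1/2)(d_i g_jl + d_j g_il - d_l g_ij): [uu,u] = E_u/2 = 9/4, [uu,v] = F_u - E_v/2 = 1/4, [uv,u] = E_v/2 = 9/2, [uv,v] = G_u/2 = 1/2, [vv,u] = F_v - G_u/2 = -4, [vv,v] = G_v/2 = -4/9
Gamma^u_ij = (G*[ij,u] - F*[ij,v])/(EG - F^2), Gamma^v_ij = (E*[ij,v] - F*[ij,u])/(EG - F^2)

Answer: Gamma_uuu = 81/118, Gamma_uuv = 81/59, Gamma_uvv = -72/59, Gamma_vuu = 9/118, Gamma_vuv = 9/59, Gamma_vvv = -8/59


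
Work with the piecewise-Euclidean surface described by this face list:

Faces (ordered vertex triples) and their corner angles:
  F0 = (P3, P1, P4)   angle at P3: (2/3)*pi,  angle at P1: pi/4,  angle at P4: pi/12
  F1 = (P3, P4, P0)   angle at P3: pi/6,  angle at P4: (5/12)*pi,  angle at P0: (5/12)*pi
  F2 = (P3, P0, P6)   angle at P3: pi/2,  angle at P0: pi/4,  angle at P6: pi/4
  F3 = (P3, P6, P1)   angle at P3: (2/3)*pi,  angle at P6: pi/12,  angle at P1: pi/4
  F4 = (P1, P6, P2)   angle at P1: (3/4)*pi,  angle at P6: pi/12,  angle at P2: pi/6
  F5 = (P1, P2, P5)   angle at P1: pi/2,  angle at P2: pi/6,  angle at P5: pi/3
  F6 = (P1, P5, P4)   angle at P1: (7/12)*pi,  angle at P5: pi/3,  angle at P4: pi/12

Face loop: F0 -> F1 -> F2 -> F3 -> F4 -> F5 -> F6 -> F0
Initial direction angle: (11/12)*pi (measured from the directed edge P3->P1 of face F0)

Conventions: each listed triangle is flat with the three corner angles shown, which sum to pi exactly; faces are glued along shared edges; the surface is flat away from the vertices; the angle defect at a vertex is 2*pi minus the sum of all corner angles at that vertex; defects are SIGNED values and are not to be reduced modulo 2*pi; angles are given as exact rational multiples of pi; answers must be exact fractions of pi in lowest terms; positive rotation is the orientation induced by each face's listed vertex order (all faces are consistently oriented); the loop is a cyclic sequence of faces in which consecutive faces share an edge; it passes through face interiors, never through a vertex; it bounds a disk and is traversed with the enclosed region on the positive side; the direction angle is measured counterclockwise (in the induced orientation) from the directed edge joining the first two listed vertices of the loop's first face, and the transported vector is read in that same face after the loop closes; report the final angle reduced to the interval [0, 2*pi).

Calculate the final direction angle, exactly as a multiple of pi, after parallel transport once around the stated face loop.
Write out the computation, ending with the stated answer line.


enclosed vertex P1: corner angles sum to (7/3)*pi, defect = 2*pi - (7/3)*pi = -pi/3
enclosed vertex P3: corner angles sum to 2*pi, defect = 2*pi - 2*pi = 0
summing the enclosed defects onto the initial angle, mod 2*pi in the induced orientation:
final angle = (11/12)*pi - pi/3 = (7/12)*pi (mod 2*pi)

Answer: final direction angle = (7/12)*pi


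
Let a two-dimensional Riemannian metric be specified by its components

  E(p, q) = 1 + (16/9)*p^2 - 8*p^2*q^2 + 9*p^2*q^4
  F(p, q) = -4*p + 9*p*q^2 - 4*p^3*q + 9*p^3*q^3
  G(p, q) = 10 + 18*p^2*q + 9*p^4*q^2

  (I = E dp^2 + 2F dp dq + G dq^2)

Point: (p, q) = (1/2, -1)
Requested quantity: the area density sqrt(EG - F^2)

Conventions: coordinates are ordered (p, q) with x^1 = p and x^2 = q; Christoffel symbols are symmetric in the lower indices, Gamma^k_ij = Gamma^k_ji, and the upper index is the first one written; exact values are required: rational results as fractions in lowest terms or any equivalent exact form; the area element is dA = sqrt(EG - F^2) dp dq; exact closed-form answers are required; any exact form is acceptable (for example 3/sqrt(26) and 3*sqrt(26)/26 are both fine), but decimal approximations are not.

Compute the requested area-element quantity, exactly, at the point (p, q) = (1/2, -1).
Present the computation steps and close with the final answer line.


E = 61/36, F = 15/8, G = 97/16; EG - F^2 = 973/144

Answer: sqrt(EG - F^2) = sqrt(973)/12


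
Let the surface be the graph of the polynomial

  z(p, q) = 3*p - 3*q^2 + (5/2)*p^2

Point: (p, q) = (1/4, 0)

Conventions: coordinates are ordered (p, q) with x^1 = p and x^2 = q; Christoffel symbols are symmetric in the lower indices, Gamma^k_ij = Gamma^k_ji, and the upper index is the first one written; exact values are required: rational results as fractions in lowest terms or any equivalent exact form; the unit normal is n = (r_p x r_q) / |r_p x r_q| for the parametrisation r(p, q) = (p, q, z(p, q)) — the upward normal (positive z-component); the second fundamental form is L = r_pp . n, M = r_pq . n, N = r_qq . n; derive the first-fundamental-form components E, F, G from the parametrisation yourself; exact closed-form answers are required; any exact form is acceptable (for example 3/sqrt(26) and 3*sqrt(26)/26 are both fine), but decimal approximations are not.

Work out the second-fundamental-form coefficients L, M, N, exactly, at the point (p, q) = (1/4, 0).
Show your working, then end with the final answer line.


z_p = 17/4, z_q = 0, z_pp = 5, z_pq = 0, z_qq = -6
E = 305/16, F = 0, G = 1; answer radicand W^2 = 305/16
unnormalised second-form numerators: l = 5, m = 0, n = -6; L = l/sqrt(305/16), and similarly M = m/sqrt(W^2), N = n/sqrt(W^2)

Answer: L = 4*sqrt(305)/61, M = 0, N = -24*sqrt(305)/305


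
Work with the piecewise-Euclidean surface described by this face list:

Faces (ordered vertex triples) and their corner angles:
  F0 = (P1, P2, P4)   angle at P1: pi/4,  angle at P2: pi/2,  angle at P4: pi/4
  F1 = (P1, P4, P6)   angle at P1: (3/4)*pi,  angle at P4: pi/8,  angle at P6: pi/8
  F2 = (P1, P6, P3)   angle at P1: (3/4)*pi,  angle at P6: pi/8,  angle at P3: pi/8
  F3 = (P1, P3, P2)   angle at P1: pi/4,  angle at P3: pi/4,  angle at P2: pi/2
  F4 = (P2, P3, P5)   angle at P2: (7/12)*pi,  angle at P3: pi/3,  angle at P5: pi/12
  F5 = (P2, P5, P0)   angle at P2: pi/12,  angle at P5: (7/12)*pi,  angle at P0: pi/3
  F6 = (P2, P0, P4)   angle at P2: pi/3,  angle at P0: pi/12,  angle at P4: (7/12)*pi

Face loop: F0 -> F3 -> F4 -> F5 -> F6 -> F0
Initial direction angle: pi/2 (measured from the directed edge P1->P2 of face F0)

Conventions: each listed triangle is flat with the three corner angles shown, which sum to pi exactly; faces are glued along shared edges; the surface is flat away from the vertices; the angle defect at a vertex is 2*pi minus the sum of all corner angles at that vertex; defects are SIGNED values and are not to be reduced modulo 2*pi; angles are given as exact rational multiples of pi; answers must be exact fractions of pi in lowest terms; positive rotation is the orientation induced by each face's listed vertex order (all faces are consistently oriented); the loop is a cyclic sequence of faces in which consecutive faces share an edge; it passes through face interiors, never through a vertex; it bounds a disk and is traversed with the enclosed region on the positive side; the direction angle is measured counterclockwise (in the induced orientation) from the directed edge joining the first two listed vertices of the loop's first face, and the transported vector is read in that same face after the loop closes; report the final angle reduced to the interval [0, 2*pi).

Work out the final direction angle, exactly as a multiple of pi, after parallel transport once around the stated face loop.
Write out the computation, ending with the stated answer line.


enclosed vertex P2: corner angles sum to 2*pi, defect = 2*pi - 2*pi = 0
the final direction is the initial angle plus the enclosed defects, taken mod 2*pi in the induced orientation
final angle = pi/2 + 0 = pi/2 (mod 2*pi)

Answer: final direction angle = pi/2


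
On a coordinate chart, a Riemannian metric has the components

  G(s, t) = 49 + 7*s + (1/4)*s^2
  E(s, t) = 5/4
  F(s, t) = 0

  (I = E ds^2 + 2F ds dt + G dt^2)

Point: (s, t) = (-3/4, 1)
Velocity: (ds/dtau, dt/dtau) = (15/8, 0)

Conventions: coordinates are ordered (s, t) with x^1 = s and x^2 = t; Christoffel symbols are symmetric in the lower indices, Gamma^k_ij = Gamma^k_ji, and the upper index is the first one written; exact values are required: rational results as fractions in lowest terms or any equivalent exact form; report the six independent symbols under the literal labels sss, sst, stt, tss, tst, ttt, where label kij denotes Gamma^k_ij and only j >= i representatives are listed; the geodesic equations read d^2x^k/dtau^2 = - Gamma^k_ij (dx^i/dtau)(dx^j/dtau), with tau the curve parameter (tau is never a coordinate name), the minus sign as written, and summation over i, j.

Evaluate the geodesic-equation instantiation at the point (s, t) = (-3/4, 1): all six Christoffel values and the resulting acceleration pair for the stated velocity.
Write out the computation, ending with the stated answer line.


E = 5/4, F = 0, G = 2809/64 at the point
E_s = 0, E_t = 0, F_s = 0, F_t = 0, G_s = 53/8, G_t = 0
EG - F^2 = 14045/256;  g^inv = (256/14045) * [[2809/64, 0], [0, 5/4]]
first-kind symbols [ij,l] = (1/2)(d_i g_jl + d_j g_il - d_l g_ij): [ss,s] = E_s/2 = 0, [ss,t] = F_s - E_t/2 = 0, [st,s] = E_t/2 = 0, [st,t] = G_s/2 = 53/16, [tt,s] = F_t - G_s/2 = -53/16, [tt,t] = G_t/2 = 0
Gamma^s_ij = (G*[ij,s] - F*[ij,t])/(EG - F^2), Gamma^t_ij = (E*[ij,t] - F*[ij,s])/(EG - F^2)
Gamma_sss = 0, Gamma_sst = 0, Gamma_stt = -53/20, Gamma_tss = 0, Gamma_tst = 4/53, Gamma_ttt = 0
d^2s/dtau^2 = -(Gamma_sss*(15/8)^2 + 2*Gamma_sst*(15/8)*(0) + Gamma_stt*(0)^2) = 0
d^2t/dtau^2 = -(Gamma_tss*(15/8)^2 + 2*Gamma_tst*(15/8)*(0) + Gamma_ttt*(0)^2) = 0

Answer: Gamma_sss = 0, Gamma_sst = 0, Gamma_stt = -53/20, Gamma_tss = 0, Gamma_tst = 4/53, Gamma_ttt = 0; accelerations (d^2s/dtau^2, d^2t/dtau^2) = (0, 0)


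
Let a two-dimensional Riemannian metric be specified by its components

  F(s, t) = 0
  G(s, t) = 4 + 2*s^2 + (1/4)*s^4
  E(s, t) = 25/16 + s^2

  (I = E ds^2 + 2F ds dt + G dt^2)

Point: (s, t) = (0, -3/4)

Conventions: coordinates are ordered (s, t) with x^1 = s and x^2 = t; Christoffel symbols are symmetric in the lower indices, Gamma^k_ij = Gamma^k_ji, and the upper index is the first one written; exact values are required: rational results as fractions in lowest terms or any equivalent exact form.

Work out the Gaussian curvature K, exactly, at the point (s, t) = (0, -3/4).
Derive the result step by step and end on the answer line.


E = 25/16, F = 0, G = 4, EG - F^2 = 25/4 at the point
E_s = 0, E_t = 0, F_s = 0, F_t = 0, G_s = 0, G_t = 0
E_tt = 0, F_st = 0, G_ss = 4
Using the Brioschi determinant formula for K from the metric derivatives:
M1 = [[-E_tt/2 + F_st - G_ss/2, E_s/2, F_s - E_t/2], [F_t - G_s/2, E, F], [G_t/2, F, G]] = [[-2, 0, 0], [0, 25/16, 0], [0, 0, 4]]; det M1 = -25/2
M2 = [[0, E_t/2, G_s/2], [E_t/2, E, F], [G_s/2, F, G]] = [[0, 0, 0], [0, 25/16, 0], [0, 0, 4]]; det M2 = 0
det M1 - det M2 = -25/2; K = -25/2 / (25/4)^2 = -8/25

Answer: K = -8/25


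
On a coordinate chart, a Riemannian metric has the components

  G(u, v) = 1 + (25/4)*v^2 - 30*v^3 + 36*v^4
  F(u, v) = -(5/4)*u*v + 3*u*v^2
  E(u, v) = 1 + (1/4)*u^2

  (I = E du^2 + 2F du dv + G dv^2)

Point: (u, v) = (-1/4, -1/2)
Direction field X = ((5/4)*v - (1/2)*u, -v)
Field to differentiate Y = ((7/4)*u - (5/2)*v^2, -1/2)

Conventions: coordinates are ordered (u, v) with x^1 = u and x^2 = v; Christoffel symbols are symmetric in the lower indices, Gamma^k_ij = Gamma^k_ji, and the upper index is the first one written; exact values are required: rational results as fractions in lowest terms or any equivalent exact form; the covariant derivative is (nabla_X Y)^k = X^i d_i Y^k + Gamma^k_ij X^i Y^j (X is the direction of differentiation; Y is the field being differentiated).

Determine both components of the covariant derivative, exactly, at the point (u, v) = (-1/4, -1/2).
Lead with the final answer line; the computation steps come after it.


Answer: (nabla_X Y)^u = 83/244, (nabla_X Y)^v = 187/244

E = 65/64, F = -11/32, G = 137/16 at the point
E_u = -1/8, E_v = 0, F_u = 11/8, F_v = 17/16, G_u = 0, G_v = -187/4
EG - F^2 = 549/64;  g^inv = (64/549) * [[137/16, 11/32], [11/32, 65/64]]
first-kind symbols [ij,l] = (1/2)(d_i g_jl + d_j g_il - d_l g_ij): [uu,u] = E_u/2 = -1/16, [uu,v] = F_u - E_v/2 = 11/8, [uv,u] = E_v/2 = 0, [uv,v] = G_u/2 = 0, [vv,u] = F_v - G_u/2 = 17/16, [vv,v] = G_v/2 = -187/8
Gamma^u_ij = (G*[ij,u] - F*[ij,v])/(EG - F^2), Gamma^v_ij = (E*[ij,v] - F*[ij,u])/(EG - F^2)
Gamma_uuu = -4/549, Gamma_uuv = 0, Gamma_uvv = 68/549, Gamma_vuu = 88/549, Gamma_vuv = 0, Gamma_vvv = -1496/549
X = (-1/2, 1/2), Y = (-17/16, -1/2) at the point


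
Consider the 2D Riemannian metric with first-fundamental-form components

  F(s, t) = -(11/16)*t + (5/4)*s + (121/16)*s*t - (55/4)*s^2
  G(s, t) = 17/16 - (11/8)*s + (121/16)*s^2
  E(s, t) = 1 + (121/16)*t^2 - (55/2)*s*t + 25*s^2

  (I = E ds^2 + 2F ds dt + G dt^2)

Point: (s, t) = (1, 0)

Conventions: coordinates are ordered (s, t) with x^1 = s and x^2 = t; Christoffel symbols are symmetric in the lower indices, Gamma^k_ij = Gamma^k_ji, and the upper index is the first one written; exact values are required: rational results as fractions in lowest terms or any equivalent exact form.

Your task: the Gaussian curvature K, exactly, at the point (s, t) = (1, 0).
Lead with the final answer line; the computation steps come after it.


Answer: K = -121/16641

E = 26, F = -25/2, G = 29/4, EG - F^2 = 129/4 at the point
E_s = 50, E_t = -55/2, F_s = -105/4, F_t = 55/8, G_s = 55/4, G_t = 0
E_tt = 121/8, F_st = 121/16, G_ss = 121/8
Apply the Brioschi formula K = (det M1 - det M2)/(EG - F^2)^2 over the derivative matrices of E, F, G.
M1 = [[-E_tt/2 + F_st - G_ss/2, E_s/2, F_s - E_t/2], [F_t - G_s/2, E, F], [G_t/2, F, G]] = [[-121/16, 25, -25/2], [0, 26, -25/2], [0, -25/2, 29/4]]; det M1 = -15609/64
M2 = [[0, E_t/2, G_s/2], [E_t/2, E, F], [G_s/2, F, G]] = [[0, -55/4, 55/8], [-55/4, 26, -25/2], [55/8, -25/2, 29/4]]; det M2 = -15125/64
det M1 - det M2 = -121/16; K = -121/16 / (129/4)^2 = -121/16641


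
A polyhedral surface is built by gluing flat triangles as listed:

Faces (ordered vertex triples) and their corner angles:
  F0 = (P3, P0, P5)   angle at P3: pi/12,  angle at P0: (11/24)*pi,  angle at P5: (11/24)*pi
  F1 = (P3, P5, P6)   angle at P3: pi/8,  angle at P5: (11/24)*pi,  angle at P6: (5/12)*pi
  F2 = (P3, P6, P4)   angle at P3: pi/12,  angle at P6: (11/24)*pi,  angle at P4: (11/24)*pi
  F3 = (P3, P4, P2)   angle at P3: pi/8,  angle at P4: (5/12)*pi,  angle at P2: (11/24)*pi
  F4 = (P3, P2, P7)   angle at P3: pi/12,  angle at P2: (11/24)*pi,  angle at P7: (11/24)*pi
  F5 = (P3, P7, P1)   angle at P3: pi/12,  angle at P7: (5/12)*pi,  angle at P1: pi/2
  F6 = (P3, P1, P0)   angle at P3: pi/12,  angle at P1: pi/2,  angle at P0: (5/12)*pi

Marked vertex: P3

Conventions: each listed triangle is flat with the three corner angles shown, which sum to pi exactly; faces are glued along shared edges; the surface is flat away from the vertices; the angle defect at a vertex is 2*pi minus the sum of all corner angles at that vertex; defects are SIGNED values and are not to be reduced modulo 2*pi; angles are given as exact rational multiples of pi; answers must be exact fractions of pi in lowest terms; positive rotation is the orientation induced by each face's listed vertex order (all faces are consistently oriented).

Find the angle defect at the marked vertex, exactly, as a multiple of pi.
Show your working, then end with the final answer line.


Sum of corner angles at P3: (2/3)*pi
defect = 2*pi - (2/3)*pi

Answer: defect(P3) = (4/3)*pi


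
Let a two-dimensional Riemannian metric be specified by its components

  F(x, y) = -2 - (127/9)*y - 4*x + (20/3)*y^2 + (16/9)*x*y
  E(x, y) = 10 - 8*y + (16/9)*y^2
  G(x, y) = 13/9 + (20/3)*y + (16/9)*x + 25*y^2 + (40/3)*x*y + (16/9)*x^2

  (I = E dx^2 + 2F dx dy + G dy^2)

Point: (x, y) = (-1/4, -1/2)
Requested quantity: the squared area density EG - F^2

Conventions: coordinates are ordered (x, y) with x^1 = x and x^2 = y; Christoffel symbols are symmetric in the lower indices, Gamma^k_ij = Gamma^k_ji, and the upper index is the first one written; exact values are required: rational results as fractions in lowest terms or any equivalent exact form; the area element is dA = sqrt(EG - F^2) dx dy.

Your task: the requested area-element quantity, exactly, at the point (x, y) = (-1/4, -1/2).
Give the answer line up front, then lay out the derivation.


Answer: EG - F^2 = 689/36

E = 130/9, F = 143/18, G = 205/36; EG - F^2 = 689/36


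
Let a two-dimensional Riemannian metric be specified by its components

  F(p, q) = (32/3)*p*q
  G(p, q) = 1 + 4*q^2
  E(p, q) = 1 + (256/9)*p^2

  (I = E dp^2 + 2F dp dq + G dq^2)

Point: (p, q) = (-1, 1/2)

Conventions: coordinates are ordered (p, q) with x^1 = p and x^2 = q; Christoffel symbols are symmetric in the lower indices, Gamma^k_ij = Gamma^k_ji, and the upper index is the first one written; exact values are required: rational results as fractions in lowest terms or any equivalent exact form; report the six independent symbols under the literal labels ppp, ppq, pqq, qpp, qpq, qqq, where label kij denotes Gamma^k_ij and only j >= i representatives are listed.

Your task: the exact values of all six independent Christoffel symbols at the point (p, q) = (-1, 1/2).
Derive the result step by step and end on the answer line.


E = 265/9, F = -16/3, G = 2 at the point
E_p = -512/9, E_q = 0, F_p = 16/3, F_q = -32/3, G_p = 0, G_q = 4
EG - F^2 = 274/9;  g^inv = (9/274) * [[2, 16/3], [16/3, 265/9]]
first-kind symbols [ij,l] = (1/2)(d_i g_jl + d_j g_il - d_l g_ij): [pp,p] = E_p/2 = -256/9, [pp,q] = F_p - E_q/2 = 16/3, [pq,p] = E_q/2 = 0, [pq,q] = G_p/2 = 0, [qq,p] = F_q - G_p/2 = -32/3, [qq,q] = G_q/2 = 2
Gamma^p_ij = (G*[ij,p] - F*[ij,q])/(EG - F^2), Gamma^q_ij = (E*[ij,q] - F*[ij,p])/(EG - F^2)

Answer: Gamma_ppp = -128/137, Gamma_ppq = 0, Gamma_pqq = -48/137, Gamma_qpp = 24/137, Gamma_qpq = 0, Gamma_qqq = 9/137


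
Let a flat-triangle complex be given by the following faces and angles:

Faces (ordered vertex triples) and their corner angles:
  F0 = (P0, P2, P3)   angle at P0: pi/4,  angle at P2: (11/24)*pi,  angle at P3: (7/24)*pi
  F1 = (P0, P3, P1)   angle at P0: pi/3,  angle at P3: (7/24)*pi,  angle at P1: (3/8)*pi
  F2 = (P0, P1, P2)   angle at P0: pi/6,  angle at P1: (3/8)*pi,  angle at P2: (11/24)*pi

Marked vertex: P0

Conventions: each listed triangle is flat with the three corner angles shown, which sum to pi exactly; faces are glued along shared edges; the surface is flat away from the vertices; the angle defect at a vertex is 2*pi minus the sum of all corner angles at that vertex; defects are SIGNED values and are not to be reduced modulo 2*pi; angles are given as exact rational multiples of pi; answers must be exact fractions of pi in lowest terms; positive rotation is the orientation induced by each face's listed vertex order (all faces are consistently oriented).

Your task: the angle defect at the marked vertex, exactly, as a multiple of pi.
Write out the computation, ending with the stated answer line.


Sum of corner angles at P0: (3/4)*pi
defect = 2*pi - (3/4)*pi

Answer: defect(P0) = (5/4)*pi
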